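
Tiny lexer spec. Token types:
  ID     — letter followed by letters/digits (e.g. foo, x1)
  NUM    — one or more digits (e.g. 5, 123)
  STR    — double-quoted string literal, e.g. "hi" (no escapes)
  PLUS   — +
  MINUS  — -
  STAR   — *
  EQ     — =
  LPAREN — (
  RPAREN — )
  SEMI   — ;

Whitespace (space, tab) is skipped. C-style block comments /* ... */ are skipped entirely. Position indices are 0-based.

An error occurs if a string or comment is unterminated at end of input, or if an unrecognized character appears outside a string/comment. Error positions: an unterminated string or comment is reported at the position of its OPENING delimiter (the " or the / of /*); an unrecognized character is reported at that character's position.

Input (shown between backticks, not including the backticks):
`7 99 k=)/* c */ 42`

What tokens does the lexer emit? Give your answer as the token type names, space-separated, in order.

pos=0: emit NUM '7' (now at pos=1)
pos=2: emit NUM '99' (now at pos=4)
pos=5: emit ID 'k' (now at pos=6)
pos=6: emit EQ '='
pos=7: emit RPAREN ')'
pos=8: enter COMMENT mode (saw '/*')
exit COMMENT mode (now at pos=15)
pos=16: emit NUM '42' (now at pos=18)
DONE. 6 tokens: [NUM, NUM, ID, EQ, RPAREN, NUM]

Answer: NUM NUM ID EQ RPAREN NUM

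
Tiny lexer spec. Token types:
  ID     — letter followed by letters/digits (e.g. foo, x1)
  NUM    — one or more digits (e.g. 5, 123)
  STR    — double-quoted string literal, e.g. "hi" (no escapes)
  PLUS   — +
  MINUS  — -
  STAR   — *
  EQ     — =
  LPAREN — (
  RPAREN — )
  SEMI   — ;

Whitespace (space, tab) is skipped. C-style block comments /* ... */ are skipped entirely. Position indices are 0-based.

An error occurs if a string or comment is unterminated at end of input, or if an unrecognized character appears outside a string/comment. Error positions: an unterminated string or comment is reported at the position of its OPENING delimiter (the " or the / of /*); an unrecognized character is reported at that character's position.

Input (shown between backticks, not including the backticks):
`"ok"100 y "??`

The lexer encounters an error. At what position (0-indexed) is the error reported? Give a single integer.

pos=0: enter STRING mode
pos=0: emit STR "ok" (now at pos=4)
pos=4: emit NUM '100' (now at pos=7)
pos=8: emit ID 'y' (now at pos=9)
pos=10: enter STRING mode
pos=10: ERROR — unterminated string

Answer: 10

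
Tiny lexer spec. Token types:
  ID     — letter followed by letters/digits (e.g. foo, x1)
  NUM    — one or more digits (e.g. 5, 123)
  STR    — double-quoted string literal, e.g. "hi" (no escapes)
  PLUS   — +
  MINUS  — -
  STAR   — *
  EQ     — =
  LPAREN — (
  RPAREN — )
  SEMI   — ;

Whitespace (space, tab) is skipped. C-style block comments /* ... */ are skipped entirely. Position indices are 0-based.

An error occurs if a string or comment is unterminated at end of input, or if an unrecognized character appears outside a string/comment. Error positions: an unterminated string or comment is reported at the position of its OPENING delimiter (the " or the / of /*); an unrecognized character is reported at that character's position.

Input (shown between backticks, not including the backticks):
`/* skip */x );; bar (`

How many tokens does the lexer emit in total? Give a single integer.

pos=0: enter COMMENT mode (saw '/*')
exit COMMENT mode (now at pos=10)
pos=10: emit ID 'x' (now at pos=11)
pos=12: emit RPAREN ')'
pos=13: emit SEMI ';'
pos=14: emit SEMI ';'
pos=16: emit ID 'bar' (now at pos=19)
pos=20: emit LPAREN '('
DONE. 6 tokens: [ID, RPAREN, SEMI, SEMI, ID, LPAREN]

Answer: 6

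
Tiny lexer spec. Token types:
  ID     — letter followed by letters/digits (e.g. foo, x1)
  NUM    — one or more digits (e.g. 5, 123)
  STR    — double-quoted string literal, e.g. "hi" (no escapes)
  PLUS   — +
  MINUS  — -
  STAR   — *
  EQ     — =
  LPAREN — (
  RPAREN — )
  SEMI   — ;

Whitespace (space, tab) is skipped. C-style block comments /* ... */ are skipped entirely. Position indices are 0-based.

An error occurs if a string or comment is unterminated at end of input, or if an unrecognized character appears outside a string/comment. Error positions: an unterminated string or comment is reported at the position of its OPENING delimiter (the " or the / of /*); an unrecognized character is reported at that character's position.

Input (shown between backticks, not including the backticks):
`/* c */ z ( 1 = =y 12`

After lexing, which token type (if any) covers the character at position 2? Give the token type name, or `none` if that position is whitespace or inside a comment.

pos=0: enter COMMENT mode (saw '/*')
exit COMMENT mode (now at pos=7)
pos=8: emit ID 'z' (now at pos=9)
pos=10: emit LPAREN '('
pos=12: emit NUM '1' (now at pos=13)
pos=14: emit EQ '='
pos=16: emit EQ '='
pos=17: emit ID 'y' (now at pos=18)
pos=19: emit NUM '12' (now at pos=21)
DONE. 7 tokens: [ID, LPAREN, NUM, EQ, EQ, ID, NUM]
Position 2: char is ' ' -> none

Answer: none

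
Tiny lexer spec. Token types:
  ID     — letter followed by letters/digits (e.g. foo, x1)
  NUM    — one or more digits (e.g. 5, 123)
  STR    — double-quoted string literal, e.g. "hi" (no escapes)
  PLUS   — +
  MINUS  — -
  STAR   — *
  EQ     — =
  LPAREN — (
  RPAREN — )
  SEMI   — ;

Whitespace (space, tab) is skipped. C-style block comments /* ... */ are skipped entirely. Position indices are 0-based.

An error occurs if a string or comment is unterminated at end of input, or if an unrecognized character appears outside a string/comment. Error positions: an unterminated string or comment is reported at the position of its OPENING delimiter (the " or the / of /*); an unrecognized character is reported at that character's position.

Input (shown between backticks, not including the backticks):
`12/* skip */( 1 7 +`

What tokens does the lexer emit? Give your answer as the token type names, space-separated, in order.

pos=0: emit NUM '12' (now at pos=2)
pos=2: enter COMMENT mode (saw '/*')
exit COMMENT mode (now at pos=12)
pos=12: emit LPAREN '('
pos=14: emit NUM '1' (now at pos=15)
pos=16: emit NUM '7' (now at pos=17)
pos=18: emit PLUS '+'
DONE. 5 tokens: [NUM, LPAREN, NUM, NUM, PLUS]

Answer: NUM LPAREN NUM NUM PLUS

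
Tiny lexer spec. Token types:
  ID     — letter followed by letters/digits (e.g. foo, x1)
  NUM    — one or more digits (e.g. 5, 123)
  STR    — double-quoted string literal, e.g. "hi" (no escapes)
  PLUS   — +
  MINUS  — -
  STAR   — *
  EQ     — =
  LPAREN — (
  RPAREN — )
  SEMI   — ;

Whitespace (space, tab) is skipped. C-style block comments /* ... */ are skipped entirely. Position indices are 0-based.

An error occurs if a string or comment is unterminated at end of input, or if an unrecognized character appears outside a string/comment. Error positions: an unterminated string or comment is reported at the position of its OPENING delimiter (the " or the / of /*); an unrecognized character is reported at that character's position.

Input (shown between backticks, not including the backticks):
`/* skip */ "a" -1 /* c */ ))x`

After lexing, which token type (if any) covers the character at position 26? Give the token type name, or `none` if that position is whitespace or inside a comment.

pos=0: enter COMMENT mode (saw '/*')
exit COMMENT mode (now at pos=10)
pos=11: enter STRING mode
pos=11: emit STR "a" (now at pos=14)
pos=15: emit MINUS '-'
pos=16: emit NUM '1' (now at pos=17)
pos=18: enter COMMENT mode (saw '/*')
exit COMMENT mode (now at pos=25)
pos=26: emit RPAREN ')'
pos=27: emit RPAREN ')'
pos=28: emit ID 'x' (now at pos=29)
DONE. 6 tokens: [STR, MINUS, NUM, RPAREN, RPAREN, ID]
Position 26: char is ')' -> RPAREN

Answer: RPAREN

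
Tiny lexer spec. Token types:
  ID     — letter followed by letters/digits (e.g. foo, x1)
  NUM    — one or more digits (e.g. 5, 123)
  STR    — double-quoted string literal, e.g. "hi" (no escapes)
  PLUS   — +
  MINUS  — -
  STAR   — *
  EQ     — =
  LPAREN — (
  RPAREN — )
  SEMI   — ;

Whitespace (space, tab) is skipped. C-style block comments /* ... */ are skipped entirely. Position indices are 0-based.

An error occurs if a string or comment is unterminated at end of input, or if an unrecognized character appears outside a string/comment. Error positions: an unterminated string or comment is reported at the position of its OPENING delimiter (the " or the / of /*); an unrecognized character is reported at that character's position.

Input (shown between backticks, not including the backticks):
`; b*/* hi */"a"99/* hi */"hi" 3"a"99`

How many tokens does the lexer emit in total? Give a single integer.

pos=0: emit SEMI ';'
pos=2: emit ID 'b' (now at pos=3)
pos=3: emit STAR '*'
pos=4: enter COMMENT mode (saw '/*')
exit COMMENT mode (now at pos=12)
pos=12: enter STRING mode
pos=12: emit STR "a" (now at pos=15)
pos=15: emit NUM '99' (now at pos=17)
pos=17: enter COMMENT mode (saw '/*')
exit COMMENT mode (now at pos=25)
pos=25: enter STRING mode
pos=25: emit STR "hi" (now at pos=29)
pos=30: emit NUM '3' (now at pos=31)
pos=31: enter STRING mode
pos=31: emit STR "a" (now at pos=34)
pos=34: emit NUM '99' (now at pos=36)
DONE. 9 tokens: [SEMI, ID, STAR, STR, NUM, STR, NUM, STR, NUM]

Answer: 9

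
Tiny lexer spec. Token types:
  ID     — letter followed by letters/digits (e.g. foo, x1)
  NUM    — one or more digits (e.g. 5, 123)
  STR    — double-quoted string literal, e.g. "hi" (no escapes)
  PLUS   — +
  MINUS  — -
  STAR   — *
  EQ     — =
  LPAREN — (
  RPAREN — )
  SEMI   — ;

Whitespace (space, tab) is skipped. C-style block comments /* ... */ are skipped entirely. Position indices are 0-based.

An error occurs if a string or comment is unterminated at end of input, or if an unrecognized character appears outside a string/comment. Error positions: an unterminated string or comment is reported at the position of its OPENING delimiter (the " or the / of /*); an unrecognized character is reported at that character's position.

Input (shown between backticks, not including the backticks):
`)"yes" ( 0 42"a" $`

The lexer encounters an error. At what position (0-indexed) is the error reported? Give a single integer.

Answer: 17

Derivation:
pos=0: emit RPAREN ')'
pos=1: enter STRING mode
pos=1: emit STR "yes" (now at pos=6)
pos=7: emit LPAREN '('
pos=9: emit NUM '0' (now at pos=10)
pos=11: emit NUM '42' (now at pos=13)
pos=13: enter STRING mode
pos=13: emit STR "a" (now at pos=16)
pos=17: ERROR — unrecognized char '$'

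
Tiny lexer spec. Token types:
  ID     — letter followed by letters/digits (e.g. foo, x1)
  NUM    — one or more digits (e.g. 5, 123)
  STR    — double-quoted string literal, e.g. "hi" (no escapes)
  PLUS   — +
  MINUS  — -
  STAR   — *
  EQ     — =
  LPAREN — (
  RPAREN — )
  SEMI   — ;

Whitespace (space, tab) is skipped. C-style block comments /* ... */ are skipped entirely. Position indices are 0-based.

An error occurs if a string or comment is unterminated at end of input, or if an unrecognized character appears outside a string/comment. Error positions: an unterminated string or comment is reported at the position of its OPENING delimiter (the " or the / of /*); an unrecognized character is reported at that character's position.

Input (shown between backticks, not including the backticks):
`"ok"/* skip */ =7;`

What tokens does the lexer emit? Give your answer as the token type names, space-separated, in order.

pos=0: enter STRING mode
pos=0: emit STR "ok" (now at pos=4)
pos=4: enter COMMENT mode (saw '/*')
exit COMMENT mode (now at pos=14)
pos=15: emit EQ '='
pos=16: emit NUM '7' (now at pos=17)
pos=17: emit SEMI ';'
DONE. 4 tokens: [STR, EQ, NUM, SEMI]

Answer: STR EQ NUM SEMI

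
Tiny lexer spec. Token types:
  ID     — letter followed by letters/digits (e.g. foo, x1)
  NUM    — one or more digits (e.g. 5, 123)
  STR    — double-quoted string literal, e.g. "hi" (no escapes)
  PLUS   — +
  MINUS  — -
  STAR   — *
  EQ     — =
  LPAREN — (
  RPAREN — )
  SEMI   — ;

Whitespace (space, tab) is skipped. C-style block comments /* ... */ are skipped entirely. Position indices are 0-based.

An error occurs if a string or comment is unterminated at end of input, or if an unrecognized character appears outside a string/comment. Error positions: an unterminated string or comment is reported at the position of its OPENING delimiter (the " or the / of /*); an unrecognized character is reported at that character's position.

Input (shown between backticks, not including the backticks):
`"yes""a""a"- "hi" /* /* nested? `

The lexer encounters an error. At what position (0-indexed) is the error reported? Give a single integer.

pos=0: enter STRING mode
pos=0: emit STR "yes" (now at pos=5)
pos=5: enter STRING mode
pos=5: emit STR "a" (now at pos=8)
pos=8: enter STRING mode
pos=8: emit STR "a" (now at pos=11)
pos=11: emit MINUS '-'
pos=13: enter STRING mode
pos=13: emit STR "hi" (now at pos=17)
pos=18: enter COMMENT mode (saw '/*')
pos=18: ERROR — unterminated comment (reached EOF)

Answer: 18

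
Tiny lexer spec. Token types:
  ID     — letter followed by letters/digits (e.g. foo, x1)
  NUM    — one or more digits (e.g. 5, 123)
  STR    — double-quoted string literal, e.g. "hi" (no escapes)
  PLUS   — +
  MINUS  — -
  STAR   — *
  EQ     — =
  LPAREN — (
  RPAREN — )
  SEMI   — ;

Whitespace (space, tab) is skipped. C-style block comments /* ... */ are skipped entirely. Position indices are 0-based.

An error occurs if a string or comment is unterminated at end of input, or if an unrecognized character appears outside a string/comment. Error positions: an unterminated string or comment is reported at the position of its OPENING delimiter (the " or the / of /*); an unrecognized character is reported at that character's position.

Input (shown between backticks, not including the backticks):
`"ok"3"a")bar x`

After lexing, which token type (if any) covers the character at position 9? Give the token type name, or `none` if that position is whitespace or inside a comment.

Answer: ID

Derivation:
pos=0: enter STRING mode
pos=0: emit STR "ok" (now at pos=4)
pos=4: emit NUM '3' (now at pos=5)
pos=5: enter STRING mode
pos=5: emit STR "a" (now at pos=8)
pos=8: emit RPAREN ')'
pos=9: emit ID 'bar' (now at pos=12)
pos=13: emit ID 'x' (now at pos=14)
DONE. 6 tokens: [STR, NUM, STR, RPAREN, ID, ID]
Position 9: char is 'b' -> ID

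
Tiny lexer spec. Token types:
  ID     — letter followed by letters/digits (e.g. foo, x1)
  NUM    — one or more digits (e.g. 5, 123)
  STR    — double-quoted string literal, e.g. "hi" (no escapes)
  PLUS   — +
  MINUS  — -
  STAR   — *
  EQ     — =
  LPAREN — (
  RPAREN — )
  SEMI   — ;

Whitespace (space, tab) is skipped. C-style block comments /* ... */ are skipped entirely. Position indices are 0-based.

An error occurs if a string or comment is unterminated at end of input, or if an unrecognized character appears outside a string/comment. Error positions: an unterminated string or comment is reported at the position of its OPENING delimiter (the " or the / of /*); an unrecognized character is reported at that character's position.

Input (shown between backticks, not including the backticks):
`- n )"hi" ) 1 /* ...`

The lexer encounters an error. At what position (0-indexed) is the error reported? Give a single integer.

Answer: 14

Derivation:
pos=0: emit MINUS '-'
pos=2: emit ID 'n' (now at pos=3)
pos=4: emit RPAREN ')'
pos=5: enter STRING mode
pos=5: emit STR "hi" (now at pos=9)
pos=10: emit RPAREN ')'
pos=12: emit NUM '1' (now at pos=13)
pos=14: enter COMMENT mode (saw '/*')
pos=14: ERROR — unterminated comment (reached EOF)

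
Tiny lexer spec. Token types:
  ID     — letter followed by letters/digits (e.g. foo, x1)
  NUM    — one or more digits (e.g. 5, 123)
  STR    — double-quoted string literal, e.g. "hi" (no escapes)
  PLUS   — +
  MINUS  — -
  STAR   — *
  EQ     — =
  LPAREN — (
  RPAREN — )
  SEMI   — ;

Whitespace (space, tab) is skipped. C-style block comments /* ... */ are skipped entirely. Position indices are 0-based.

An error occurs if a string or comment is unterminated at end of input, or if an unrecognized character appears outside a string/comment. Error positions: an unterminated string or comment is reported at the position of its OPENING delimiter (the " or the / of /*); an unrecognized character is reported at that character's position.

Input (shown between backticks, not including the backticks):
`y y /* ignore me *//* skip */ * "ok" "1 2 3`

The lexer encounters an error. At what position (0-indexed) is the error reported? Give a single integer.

Answer: 37

Derivation:
pos=0: emit ID 'y' (now at pos=1)
pos=2: emit ID 'y' (now at pos=3)
pos=4: enter COMMENT mode (saw '/*')
exit COMMENT mode (now at pos=19)
pos=19: enter COMMENT mode (saw '/*')
exit COMMENT mode (now at pos=29)
pos=30: emit STAR '*'
pos=32: enter STRING mode
pos=32: emit STR "ok" (now at pos=36)
pos=37: enter STRING mode
pos=37: ERROR — unterminated string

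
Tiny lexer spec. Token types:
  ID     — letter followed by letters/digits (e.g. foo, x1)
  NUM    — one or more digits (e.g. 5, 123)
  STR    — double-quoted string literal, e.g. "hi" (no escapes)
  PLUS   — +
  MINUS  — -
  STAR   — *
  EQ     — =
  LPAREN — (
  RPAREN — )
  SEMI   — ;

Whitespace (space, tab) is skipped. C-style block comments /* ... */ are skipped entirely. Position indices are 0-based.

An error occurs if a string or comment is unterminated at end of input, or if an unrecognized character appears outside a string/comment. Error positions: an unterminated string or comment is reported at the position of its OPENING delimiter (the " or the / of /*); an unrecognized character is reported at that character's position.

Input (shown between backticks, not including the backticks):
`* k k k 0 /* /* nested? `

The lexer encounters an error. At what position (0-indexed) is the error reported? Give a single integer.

Answer: 10

Derivation:
pos=0: emit STAR '*'
pos=2: emit ID 'k' (now at pos=3)
pos=4: emit ID 'k' (now at pos=5)
pos=6: emit ID 'k' (now at pos=7)
pos=8: emit NUM '0' (now at pos=9)
pos=10: enter COMMENT mode (saw '/*')
pos=10: ERROR — unterminated comment (reached EOF)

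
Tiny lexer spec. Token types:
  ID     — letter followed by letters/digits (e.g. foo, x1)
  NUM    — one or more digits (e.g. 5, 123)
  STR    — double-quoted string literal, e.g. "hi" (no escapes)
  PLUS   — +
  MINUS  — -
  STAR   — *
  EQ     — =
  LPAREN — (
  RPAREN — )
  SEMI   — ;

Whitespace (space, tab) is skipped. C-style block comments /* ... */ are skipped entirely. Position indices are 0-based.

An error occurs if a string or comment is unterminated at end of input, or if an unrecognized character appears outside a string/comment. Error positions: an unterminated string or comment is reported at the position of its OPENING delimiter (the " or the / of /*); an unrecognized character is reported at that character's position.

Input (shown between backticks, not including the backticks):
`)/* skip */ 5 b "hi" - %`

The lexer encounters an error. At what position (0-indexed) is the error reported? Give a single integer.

pos=0: emit RPAREN ')'
pos=1: enter COMMENT mode (saw '/*')
exit COMMENT mode (now at pos=11)
pos=12: emit NUM '5' (now at pos=13)
pos=14: emit ID 'b' (now at pos=15)
pos=16: enter STRING mode
pos=16: emit STR "hi" (now at pos=20)
pos=21: emit MINUS '-'
pos=23: ERROR — unrecognized char '%'

Answer: 23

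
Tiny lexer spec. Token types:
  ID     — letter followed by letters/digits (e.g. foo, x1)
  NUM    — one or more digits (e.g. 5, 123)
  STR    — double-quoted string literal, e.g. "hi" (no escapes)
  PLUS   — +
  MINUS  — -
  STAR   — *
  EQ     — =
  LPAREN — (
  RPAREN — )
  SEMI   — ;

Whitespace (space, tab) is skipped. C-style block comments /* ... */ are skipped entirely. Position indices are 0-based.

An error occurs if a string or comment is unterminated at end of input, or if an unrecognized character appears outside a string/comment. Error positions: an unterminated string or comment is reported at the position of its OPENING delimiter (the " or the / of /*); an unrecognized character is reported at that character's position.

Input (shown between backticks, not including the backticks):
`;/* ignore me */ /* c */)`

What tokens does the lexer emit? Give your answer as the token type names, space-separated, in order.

Answer: SEMI RPAREN

Derivation:
pos=0: emit SEMI ';'
pos=1: enter COMMENT mode (saw '/*')
exit COMMENT mode (now at pos=16)
pos=17: enter COMMENT mode (saw '/*')
exit COMMENT mode (now at pos=24)
pos=24: emit RPAREN ')'
DONE. 2 tokens: [SEMI, RPAREN]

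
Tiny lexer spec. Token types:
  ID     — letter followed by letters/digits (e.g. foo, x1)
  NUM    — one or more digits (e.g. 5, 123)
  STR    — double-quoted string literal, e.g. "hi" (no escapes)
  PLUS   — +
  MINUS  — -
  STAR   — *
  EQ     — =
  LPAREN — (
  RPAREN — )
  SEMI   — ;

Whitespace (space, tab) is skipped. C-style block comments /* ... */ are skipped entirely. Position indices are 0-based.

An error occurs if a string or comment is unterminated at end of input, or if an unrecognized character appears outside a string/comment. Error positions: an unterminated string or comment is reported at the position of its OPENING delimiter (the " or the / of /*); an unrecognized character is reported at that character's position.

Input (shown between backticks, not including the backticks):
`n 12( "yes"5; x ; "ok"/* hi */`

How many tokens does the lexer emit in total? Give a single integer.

Answer: 9

Derivation:
pos=0: emit ID 'n' (now at pos=1)
pos=2: emit NUM '12' (now at pos=4)
pos=4: emit LPAREN '('
pos=6: enter STRING mode
pos=6: emit STR "yes" (now at pos=11)
pos=11: emit NUM '5' (now at pos=12)
pos=12: emit SEMI ';'
pos=14: emit ID 'x' (now at pos=15)
pos=16: emit SEMI ';'
pos=18: enter STRING mode
pos=18: emit STR "ok" (now at pos=22)
pos=22: enter COMMENT mode (saw '/*')
exit COMMENT mode (now at pos=30)
DONE. 9 tokens: [ID, NUM, LPAREN, STR, NUM, SEMI, ID, SEMI, STR]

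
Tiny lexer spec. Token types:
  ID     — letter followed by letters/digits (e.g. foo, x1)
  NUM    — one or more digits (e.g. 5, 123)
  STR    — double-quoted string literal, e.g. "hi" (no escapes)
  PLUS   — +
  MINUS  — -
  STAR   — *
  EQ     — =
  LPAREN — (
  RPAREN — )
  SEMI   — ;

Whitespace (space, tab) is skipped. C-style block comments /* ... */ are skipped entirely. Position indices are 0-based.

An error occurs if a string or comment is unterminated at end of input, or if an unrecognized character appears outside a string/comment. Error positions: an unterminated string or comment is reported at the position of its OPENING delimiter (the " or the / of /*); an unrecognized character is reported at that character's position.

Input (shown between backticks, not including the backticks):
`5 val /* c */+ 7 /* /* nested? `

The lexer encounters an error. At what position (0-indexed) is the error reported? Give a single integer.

pos=0: emit NUM '5' (now at pos=1)
pos=2: emit ID 'val' (now at pos=5)
pos=6: enter COMMENT mode (saw '/*')
exit COMMENT mode (now at pos=13)
pos=13: emit PLUS '+'
pos=15: emit NUM '7' (now at pos=16)
pos=17: enter COMMENT mode (saw '/*')
pos=17: ERROR — unterminated comment (reached EOF)

Answer: 17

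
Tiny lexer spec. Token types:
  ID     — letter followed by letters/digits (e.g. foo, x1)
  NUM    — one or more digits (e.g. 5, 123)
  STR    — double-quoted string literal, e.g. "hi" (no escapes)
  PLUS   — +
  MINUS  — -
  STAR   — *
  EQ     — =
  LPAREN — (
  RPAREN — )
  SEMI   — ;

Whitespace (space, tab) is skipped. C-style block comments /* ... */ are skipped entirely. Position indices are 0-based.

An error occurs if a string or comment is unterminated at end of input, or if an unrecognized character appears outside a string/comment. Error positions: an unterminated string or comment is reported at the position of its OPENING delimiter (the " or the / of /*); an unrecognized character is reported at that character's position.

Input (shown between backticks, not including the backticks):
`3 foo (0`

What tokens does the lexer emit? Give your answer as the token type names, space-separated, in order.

Answer: NUM ID LPAREN NUM

Derivation:
pos=0: emit NUM '3' (now at pos=1)
pos=2: emit ID 'foo' (now at pos=5)
pos=6: emit LPAREN '('
pos=7: emit NUM '0' (now at pos=8)
DONE. 4 tokens: [NUM, ID, LPAREN, NUM]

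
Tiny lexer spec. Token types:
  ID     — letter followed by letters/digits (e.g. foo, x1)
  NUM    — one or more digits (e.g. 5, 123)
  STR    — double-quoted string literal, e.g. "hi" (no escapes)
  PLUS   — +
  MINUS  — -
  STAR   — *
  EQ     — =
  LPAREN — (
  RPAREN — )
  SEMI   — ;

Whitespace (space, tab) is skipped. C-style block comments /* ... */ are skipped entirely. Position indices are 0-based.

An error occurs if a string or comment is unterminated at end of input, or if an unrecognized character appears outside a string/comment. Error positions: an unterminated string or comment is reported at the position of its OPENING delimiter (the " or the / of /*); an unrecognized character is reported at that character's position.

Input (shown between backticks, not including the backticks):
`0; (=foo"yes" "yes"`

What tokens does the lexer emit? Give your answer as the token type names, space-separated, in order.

pos=0: emit NUM '0' (now at pos=1)
pos=1: emit SEMI ';'
pos=3: emit LPAREN '('
pos=4: emit EQ '='
pos=5: emit ID 'foo' (now at pos=8)
pos=8: enter STRING mode
pos=8: emit STR "yes" (now at pos=13)
pos=14: enter STRING mode
pos=14: emit STR "yes" (now at pos=19)
DONE. 7 tokens: [NUM, SEMI, LPAREN, EQ, ID, STR, STR]

Answer: NUM SEMI LPAREN EQ ID STR STR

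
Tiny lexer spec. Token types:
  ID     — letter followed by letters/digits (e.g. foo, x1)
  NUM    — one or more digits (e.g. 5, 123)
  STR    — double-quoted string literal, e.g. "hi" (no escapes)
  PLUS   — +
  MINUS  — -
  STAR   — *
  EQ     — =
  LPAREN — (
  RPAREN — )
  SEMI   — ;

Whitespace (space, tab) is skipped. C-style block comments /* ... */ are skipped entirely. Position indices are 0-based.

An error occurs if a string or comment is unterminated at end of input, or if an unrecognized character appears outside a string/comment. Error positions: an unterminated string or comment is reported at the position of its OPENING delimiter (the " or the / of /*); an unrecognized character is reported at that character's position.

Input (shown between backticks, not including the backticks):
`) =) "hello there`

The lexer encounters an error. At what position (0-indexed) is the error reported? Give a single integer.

Answer: 5

Derivation:
pos=0: emit RPAREN ')'
pos=2: emit EQ '='
pos=3: emit RPAREN ')'
pos=5: enter STRING mode
pos=5: ERROR — unterminated string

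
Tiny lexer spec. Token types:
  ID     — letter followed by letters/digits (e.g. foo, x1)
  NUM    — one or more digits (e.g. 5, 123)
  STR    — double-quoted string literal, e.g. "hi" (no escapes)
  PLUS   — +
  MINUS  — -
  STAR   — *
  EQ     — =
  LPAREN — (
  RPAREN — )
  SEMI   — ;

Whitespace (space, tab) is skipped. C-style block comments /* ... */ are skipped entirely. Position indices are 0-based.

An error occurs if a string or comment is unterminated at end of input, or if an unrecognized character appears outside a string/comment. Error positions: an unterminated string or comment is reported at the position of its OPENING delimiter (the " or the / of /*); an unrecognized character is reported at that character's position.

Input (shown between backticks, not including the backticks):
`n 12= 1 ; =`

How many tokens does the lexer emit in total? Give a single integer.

Answer: 6

Derivation:
pos=0: emit ID 'n' (now at pos=1)
pos=2: emit NUM '12' (now at pos=4)
pos=4: emit EQ '='
pos=6: emit NUM '1' (now at pos=7)
pos=8: emit SEMI ';'
pos=10: emit EQ '='
DONE. 6 tokens: [ID, NUM, EQ, NUM, SEMI, EQ]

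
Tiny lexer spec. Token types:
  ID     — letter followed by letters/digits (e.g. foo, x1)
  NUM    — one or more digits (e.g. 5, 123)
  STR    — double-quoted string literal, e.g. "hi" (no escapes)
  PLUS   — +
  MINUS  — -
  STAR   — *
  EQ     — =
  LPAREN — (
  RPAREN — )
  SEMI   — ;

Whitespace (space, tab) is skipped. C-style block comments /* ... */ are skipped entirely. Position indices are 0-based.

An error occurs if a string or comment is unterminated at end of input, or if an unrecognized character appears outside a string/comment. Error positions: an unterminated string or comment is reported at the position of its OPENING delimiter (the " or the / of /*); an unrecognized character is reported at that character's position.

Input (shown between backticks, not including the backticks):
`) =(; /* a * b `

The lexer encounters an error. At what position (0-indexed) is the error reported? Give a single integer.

pos=0: emit RPAREN ')'
pos=2: emit EQ '='
pos=3: emit LPAREN '('
pos=4: emit SEMI ';'
pos=6: enter COMMENT mode (saw '/*')
pos=6: ERROR — unterminated comment (reached EOF)

Answer: 6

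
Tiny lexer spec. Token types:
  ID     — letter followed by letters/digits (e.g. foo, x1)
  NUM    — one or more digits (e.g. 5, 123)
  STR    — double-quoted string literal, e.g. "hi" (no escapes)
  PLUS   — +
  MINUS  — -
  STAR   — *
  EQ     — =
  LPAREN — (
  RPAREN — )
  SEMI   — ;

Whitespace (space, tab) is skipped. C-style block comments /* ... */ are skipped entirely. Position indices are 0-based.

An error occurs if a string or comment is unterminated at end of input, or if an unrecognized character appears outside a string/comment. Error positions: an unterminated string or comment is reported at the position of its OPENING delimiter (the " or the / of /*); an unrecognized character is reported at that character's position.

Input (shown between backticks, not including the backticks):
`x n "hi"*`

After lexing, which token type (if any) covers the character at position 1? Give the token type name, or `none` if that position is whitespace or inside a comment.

Answer: none

Derivation:
pos=0: emit ID 'x' (now at pos=1)
pos=2: emit ID 'n' (now at pos=3)
pos=4: enter STRING mode
pos=4: emit STR "hi" (now at pos=8)
pos=8: emit STAR '*'
DONE. 4 tokens: [ID, ID, STR, STAR]
Position 1: char is ' ' -> none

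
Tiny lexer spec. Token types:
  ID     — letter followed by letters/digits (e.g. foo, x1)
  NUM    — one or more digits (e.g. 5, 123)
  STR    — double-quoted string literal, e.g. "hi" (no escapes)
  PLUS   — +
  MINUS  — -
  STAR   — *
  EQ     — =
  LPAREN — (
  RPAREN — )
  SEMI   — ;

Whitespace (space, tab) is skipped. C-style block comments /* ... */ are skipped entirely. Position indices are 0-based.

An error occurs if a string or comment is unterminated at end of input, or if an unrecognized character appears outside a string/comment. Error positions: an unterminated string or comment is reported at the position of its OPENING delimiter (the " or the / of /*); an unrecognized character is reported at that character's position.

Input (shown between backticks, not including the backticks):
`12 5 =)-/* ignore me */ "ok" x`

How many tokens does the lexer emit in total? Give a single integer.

Answer: 7

Derivation:
pos=0: emit NUM '12' (now at pos=2)
pos=3: emit NUM '5' (now at pos=4)
pos=5: emit EQ '='
pos=6: emit RPAREN ')'
pos=7: emit MINUS '-'
pos=8: enter COMMENT mode (saw '/*')
exit COMMENT mode (now at pos=23)
pos=24: enter STRING mode
pos=24: emit STR "ok" (now at pos=28)
pos=29: emit ID 'x' (now at pos=30)
DONE. 7 tokens: [NUM, NUM, EQ, RPAREN, MINUS, STR, ID]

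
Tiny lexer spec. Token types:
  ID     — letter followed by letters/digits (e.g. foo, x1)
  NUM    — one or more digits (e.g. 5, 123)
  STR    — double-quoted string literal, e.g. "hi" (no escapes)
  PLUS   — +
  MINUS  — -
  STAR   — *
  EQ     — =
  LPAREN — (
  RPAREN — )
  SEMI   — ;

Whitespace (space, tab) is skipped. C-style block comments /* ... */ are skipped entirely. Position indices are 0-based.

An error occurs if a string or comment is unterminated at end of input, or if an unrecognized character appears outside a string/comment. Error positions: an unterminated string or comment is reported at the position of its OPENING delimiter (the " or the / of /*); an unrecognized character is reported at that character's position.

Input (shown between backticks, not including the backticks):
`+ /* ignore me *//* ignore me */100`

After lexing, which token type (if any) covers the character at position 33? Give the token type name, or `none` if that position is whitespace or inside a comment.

Answer: NUM

Derivation:
pos=0: emit PLUS '+'
pos=2: enter COMMENT mode (saw '/*')
exit COMMENT mode (now at pos=17)
pos=17: enter COMMENT mode (saw '/*')
exit COMMENT mode (now at pos=32)
pos=32: emit NUM '100' (now at pos=35)
DONE. 2 tokens: [PLUS, NUM]
Position 33: char is '0' -> NUM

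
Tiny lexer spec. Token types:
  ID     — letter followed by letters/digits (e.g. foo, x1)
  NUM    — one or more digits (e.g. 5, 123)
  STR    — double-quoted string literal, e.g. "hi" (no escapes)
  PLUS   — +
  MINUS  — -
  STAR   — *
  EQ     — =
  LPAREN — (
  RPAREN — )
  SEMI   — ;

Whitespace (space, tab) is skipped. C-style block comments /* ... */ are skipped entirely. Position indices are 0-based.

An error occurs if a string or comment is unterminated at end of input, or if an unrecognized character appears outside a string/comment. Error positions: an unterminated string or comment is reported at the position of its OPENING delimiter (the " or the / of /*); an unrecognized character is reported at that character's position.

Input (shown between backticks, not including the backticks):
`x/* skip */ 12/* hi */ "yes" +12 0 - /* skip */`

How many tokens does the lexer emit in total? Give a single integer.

pos=0: emit ID 'x' (now at pos=1)
pos=1: enter COMMENT mode (saw '/*')
exit COMMENT mode (now at pos=11)
pos=12: emit NUM '12' (now at pos=14)
pos=14: enter COMMENT mode (saw '/*')
exit COMMENT mode (now at pos=22)
pos=23: enter STRING mode
pos=23: emit STR "yes" (now at pos=28)
pos=29: emit PLUS '+'
pos=30: emit NUM '12' (now at pos=32)
pos=33: emit NUM '0' (now at pos=34)
pos=35: emit MINUS '-'
pos=37: enter COMMENT mode (saw '/*')
exit COMMENT mode (now at pos=47)
DONE. 7 tokens: [ID, NUM, STR, PLUS, NUM, NUM, MINUS]

Answer: 7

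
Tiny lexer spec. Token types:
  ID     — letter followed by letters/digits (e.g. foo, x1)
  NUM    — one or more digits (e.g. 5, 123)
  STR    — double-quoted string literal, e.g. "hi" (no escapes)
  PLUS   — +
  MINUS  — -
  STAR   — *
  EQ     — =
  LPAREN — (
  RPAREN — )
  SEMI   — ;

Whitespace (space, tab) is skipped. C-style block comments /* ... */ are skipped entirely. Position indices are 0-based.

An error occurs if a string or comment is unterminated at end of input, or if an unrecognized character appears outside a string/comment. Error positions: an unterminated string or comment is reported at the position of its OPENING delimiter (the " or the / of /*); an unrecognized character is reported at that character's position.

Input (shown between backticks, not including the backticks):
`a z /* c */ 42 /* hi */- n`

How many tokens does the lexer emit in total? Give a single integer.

Answer: 5

Derivation:
pos=0: emit ID 'a' (now at pos=1)
pos=2: emit ID 'z' (now at pos=3)
pos=4: enter COMMENT mode (saw '/*')
exit COMMENT mode (now at pos=11)
pos=12: emit NUM '42' (now at pos=14)
pos=15: enter COMMENT mode (saw '/*')
exit COMMENT mode (now at pos=23)
pos=23: emit MINUS '-'
pos=25: emit ID 'n' (now at pos=26)
DONE. 5 tokens: [ID, ID, NUM, MINUS, ID]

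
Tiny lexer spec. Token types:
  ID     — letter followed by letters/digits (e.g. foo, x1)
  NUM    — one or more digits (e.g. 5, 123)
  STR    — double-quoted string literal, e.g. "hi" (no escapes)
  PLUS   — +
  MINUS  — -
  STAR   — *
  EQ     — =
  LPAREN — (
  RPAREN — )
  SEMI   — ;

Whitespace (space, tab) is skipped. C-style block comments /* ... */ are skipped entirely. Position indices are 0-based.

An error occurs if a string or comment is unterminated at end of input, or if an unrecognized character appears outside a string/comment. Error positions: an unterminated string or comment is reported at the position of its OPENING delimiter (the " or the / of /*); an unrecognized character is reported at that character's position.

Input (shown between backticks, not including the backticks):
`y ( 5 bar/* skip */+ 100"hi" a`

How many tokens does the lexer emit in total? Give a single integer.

pos=0: emit ID 'y' (now at pos=1)
pos=2: emit LPAREN '('
pos=4: emit NUM '5' (now at pos=5)
pos=6: emit ID 'bar' (now at pos=9)
pos=9: enter COMMENT mode (saw '/*')
exit COMMENT mode (now at pos=19)
pos=19: emit PLUS '+'
pos=21: emit NUM '100' (now at pos=24)
pos=24: enter STRING mode
pos=24: emit STR "hi" (now at pos=28)
pos=29: emit ID 'a' (now at pos=30)
DONE. 8 tokens: [ID, LPAREN, NUM, ID, PLUS, NUM, STR, ID]

Answer: 8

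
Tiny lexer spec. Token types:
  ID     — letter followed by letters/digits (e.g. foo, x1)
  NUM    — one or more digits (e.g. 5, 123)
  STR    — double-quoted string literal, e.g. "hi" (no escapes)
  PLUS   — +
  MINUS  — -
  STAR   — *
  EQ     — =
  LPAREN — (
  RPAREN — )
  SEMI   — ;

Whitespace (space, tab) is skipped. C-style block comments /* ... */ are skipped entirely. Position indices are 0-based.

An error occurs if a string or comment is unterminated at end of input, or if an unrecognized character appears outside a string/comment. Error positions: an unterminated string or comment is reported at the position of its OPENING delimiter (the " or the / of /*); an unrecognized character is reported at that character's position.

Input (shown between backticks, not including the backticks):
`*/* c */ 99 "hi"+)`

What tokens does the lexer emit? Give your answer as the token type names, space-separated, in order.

Answer: STAR NUM STR PLUS RPAREN

Derivation:
pos=0: emit STAR '*'
pos=1: enter COMMENT mode (saw '/*')
exit COMMENT mode (now at pos=8)
pos=9: emit NUM '99' (now at pos=11)
pos=12: enter STRING mode
pos=12: emit STR "hi" (now at pos=16)
pos=16: emit PLUS '+'
pos=17: emit RPAREN ')'
DONE. 5 tokens: [STAR, NUM, STR, PLUS, RPAREN]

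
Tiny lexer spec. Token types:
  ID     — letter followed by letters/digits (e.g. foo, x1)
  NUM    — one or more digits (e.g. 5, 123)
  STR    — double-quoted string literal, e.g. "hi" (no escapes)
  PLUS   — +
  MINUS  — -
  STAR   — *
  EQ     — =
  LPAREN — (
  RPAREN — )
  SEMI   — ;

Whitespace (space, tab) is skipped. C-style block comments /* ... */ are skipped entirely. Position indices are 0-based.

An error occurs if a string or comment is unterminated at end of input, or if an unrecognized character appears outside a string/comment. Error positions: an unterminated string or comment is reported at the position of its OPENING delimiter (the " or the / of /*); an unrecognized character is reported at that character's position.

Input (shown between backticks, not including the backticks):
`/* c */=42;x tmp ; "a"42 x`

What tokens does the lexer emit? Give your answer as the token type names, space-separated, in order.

pos=0: enter COMMENT mode (saw '/*')
exit COMMENT mode (now at pos=7)
pos=7: emit EQ '='
pos=8: emit NUM '42' (now at pos=10)
pos=10: emit SEMI ';'
pos=11: emit ID 'x' (now at pos=12)
pos=13: emit ID 'tmp' (now at pos=16)
pos=17: emit SEMI ';'
pos=19: enter STRING mode
pos=19: emit STR "a" (now at pos=22)
pos=22: emit NUM '42' (now at pos=24)
pos=25: emit ID 'x' (now at pos=26)
DONE. 9 tokens: [EQ, NUM, SEMI, ID, ID, SEMI, STR, NUM, ID]

Answer: EQ NUM SEMI ID ID SEMI STR NUM ID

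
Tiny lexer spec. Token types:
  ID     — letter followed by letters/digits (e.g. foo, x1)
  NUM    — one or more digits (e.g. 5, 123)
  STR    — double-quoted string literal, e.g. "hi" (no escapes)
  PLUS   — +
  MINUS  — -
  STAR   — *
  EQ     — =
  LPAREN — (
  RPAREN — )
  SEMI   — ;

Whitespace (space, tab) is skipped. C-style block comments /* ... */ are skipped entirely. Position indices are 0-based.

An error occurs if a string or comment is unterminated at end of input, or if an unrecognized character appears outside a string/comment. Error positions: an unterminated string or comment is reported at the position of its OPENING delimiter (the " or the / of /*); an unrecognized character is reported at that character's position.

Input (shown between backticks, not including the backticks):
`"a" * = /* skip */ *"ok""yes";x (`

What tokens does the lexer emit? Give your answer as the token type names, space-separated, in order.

pos=0: enter STRING mode
pos=0: emit STR "a" (now at pos=3)
pos=4: emit STAR '*'
pos=6: emit EQ '='
pos=8: enter COMMENT mode (saw '/*')
exit COMMENT mode (now at pos=18)
pos=19: emit STAR '*'
pos=20: enter STRING mode
pos=20: emit STR "ok" (now at pos=24)
pos=24: enter STRING mode
pos=24: emit STR "yes" (now at pos=29)
pos=29: emit SEMI ';'
pos=30: emit ID 'x' (now at pos=31)
pos=32: emit LPAREN '('
DONE. 9 tokens: [STR, STAR, EQ, STAR, STR, STR, SEMI, ID, LPAREN]

Answer: STR STAR EQ STAR STR STR SEMI ID LPAREN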